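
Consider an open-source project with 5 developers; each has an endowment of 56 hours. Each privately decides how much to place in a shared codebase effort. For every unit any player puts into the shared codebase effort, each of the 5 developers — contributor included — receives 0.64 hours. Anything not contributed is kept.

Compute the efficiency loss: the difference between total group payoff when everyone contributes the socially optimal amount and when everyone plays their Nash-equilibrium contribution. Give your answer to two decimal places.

The private return per contributed unit is 0.64 < 1, so contributing 0 is dominant for every player. At the Nash equilibrium everyone keeps their 56, and the group total is 5 × 56 = 280.
Each contributed unit returns 3.200 to the group as a whole (0.64 to each of 5 players), which exceeds 1, so the social optimum is full contribution: group total = 3.200 × 280 = 896.00.
Efficiency loss = 896.00 − 280 = 616.00.

616.00 hours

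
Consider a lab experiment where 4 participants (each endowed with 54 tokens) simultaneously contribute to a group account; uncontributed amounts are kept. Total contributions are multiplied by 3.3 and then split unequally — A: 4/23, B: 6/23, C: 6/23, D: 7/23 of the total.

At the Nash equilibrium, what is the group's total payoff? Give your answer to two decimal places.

340.20 tokens

A player with share s gets back 3.3·s per unit contributed, so full contribution is dominant for anyone with s > 1/3.3 = 0.3030 and zero contribution is dominant for anyone below.
The only share above 0.3030 is D's 7/23, contributing 54; the remaining 3 contribute 0. Total contributed: 54.
The group account pays out 3.3 × 54 = 178.20 in total (split across the unequal shares, but the aggregate is all that matters for the group sum).
The 3 free-riders keep 54 each, adding 162. Group total = 162 + 178.20 = 340.20.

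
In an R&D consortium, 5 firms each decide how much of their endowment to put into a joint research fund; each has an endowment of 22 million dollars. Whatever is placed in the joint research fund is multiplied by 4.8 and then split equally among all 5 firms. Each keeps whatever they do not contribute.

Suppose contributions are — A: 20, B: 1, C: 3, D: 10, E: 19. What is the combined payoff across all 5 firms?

Total contributed: 20 + 1 + 3 + 10 + 19 = 53; total kept: 5 × 22 − 53 = 57.
The joint research fund pays out 4.8 × 53 = 254.40 in aggregate.
Group total = 57 + 254.40 = 311.40.

311.40 million dollars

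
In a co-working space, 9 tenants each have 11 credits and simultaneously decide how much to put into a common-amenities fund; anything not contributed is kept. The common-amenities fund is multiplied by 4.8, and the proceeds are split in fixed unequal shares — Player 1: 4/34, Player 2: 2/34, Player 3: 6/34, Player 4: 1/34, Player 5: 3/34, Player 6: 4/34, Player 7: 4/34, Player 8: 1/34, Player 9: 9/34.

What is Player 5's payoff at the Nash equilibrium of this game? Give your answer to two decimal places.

Each unit j contributes comes back to j as 4.8 × (j's share), so j prefers to contribute only if that share exceeds 1/4.8 = 0.2083; otherwise keeping the unit dominates.
The only share above 0.2083 is Player 9's 9/34, contributing 11; the remaining 8 contribute 0. Total contributed: 11.
Player 5 keeps 11 and receives 4.8 × 11 × 3/34 = 4.66 from the common-amenities fund, for a payoff of 15.66.

15.66 credits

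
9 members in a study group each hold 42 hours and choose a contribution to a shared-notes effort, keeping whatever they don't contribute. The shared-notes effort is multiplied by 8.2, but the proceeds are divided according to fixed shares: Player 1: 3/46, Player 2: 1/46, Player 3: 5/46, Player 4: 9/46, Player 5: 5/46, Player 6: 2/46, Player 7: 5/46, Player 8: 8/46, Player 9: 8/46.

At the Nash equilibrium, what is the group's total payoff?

1285.20 hours

Player j's private return per contributed unit is 8.2 × (j's share). Contributing is weakly dominant for j when that share is at least 1/8.2 = 0.1220, and contributing 0 is dominant otherwise.
The shares above 0.1220 belong to Player 4, Player 8 and Player 9, contributing 42 each; the remaining 6 contribute 0. Total contributed: 126.
The shared-notes effort pays out 8.2 × 126 = 1033.20 in total (split across the unequal shares, but the aggregate is all that matters for the group sum).
The 6 free-riders keep 42 each, adding 252. Group total = 252 + 1033.20 = 1285.20.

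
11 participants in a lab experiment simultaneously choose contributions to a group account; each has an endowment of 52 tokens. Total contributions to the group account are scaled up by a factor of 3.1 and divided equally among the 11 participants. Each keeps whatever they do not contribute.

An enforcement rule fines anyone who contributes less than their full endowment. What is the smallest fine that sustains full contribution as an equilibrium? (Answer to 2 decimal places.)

Given the others contribute fully, the best deviation is to contribute 0 (any partial contribution still incurs the fine and gives up units whose private return 0.2818 is below 1).
Deviating from 52 to 0 saves 52 tokens but forfeits the deviator's share of the drop in the group account: 3.1/11 × 52 = 14.65.
So the deviation gain is 52 − 14.65 = 37.35, and the fine must be at least 37.35 tokens to wipe it out.

37.35 tokens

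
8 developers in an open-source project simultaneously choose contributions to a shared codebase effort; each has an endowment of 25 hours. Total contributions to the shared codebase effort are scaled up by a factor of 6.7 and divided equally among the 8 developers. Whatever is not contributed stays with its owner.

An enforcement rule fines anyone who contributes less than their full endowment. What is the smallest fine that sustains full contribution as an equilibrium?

4.06 hours

Given the others contribute fully, the best deviation is to contribute 0 (any partial contribution still incurs the fine and gives up units whose private return 0.8375 is below 1).
Deviating from 25 to 0 saves 25 hours but forfeits the deviator's share of the drop in the shared codebase effort: 6.7/8 × 25 = 20.94.
So the deviation gain is 25 − 20.94 = 4.06, and the fine must be at least 4.06 hours to wipe it out.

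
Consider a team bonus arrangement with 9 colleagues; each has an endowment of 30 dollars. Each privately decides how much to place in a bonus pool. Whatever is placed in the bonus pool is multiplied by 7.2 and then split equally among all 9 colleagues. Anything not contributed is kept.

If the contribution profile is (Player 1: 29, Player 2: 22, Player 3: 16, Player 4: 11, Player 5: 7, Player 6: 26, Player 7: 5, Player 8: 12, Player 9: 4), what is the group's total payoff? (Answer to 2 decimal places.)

Total contributed: 29 + 22 + 16 + 11 + 7 + 26 + 5 + 12 + 4 = 132; total kept: 9 × 30 − 132 = 138.
The bonus pool pays out 7.2 × 132 = 950.40 in aggregate.
Group total = 138 + 950.40 = 1088.40.

1088.40 dollars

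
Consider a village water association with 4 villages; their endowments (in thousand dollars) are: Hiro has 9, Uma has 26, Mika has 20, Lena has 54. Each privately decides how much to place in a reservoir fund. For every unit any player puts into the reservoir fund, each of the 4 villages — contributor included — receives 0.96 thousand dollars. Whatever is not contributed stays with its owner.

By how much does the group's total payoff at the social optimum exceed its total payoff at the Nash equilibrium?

The private return per contributed unit is 0.96 < 1 for everyone, so the Nash equilibrium is zero contribution and the group total is Σ E_j = 9 + 26 + 20 + 54 = 109.
Each contributed unit returns 3.840 to the group, so the social optimum is full contribution by everyone: group total = 3.840 × 109 = 418.56.
Efficiency loss = (3.840 − 1) × 109 = 309.56.

309.56 thousand dollars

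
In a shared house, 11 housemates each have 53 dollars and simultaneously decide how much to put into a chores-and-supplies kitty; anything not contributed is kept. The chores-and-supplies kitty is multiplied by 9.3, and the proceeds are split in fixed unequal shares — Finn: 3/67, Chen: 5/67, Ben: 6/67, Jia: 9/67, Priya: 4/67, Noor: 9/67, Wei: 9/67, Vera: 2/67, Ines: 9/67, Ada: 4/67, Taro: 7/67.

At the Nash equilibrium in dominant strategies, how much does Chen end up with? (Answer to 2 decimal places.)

For player j, contributing a unit is worthwhile iff 9.3 × (j's share) ≥ 1, i.e. iff j's share is at least 0.1075.
Jia, Noor, Wei and Ines are above the threshold, contributing 53 each; the remaining 7 contribute 0. Total contributed: 212.
Chen keeps 53 and receives 9.3 × 212 × 5/67 = 147.13 from the chores-and-supplies kitty, for a payoff of 200.13.

200.13 dollars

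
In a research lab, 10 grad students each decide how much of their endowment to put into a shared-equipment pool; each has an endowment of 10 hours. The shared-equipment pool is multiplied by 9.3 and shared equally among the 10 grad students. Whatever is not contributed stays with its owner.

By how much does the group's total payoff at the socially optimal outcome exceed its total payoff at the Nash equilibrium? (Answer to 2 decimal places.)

Each contributed unit returns 9.3/10 = 0.9300 to its contributor — below 1 — so contributing 0 is dominant for every player. At the Nash equilibrium everyone keeps their 10, and the group total is 10 × 10 = 100.
Each contributed unit returns 9.300 to the group as a whole (0.9300 to each of 10 players), which exceeds 1, so the social optimum is full contribution: group total = 9.300 × 100 = 930.00.
Efficiency loss = 930.00 − 100 = 830.00.

830.00 hours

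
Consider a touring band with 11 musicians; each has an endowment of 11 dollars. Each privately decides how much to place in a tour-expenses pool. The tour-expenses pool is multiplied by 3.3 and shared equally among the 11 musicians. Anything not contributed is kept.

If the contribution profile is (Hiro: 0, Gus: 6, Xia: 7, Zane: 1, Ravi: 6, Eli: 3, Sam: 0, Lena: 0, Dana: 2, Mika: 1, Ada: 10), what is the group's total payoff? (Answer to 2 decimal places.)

203.80 dollars

Total contributed: 0 + 6 + 7 + 1 + 6 + 3 + 0 + 0 + 2 + 1 + 10 = 36; total kept: 11 × 11 − 36 = 85.
The tour-expenses pool pays out 3.3 × 36 = 118.80 in aggregate.
Group total = 85 + 118.80 = 203.80.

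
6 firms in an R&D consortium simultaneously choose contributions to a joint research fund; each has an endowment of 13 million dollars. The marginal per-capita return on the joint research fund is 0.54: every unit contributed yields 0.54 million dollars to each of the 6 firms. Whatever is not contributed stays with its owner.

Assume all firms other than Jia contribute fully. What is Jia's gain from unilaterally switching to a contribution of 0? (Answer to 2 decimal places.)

5.98 million dollars

Switching from a contribution of 13 to 0 lets Jia keep an extra 13 million dollars, but lowers the joint research fund by 13, which costs Jia their own share of that drop: 0.54 × 13 = 7.02.
Net gain = 13 − 7.02 = 5.98. The private return per contributed unit (0.54) is below 1, so free-riding is indeed the best response regardless of what the others do.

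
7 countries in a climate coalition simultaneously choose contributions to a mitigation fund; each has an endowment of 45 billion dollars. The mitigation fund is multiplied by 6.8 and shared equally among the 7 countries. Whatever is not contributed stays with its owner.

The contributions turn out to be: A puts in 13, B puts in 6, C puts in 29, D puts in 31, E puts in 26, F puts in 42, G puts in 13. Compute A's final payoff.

Total contributed: 13 + 6 + 29 + 31 + 26 + 42 + 13 = 160.
Each receives 6.8 × 160 / 7 = 155.43 from the mitigation fund.
A keeps 45 − 13 = 32, so A's payoff is 32 + 155.43 = 187.43.

187.43 billion dollars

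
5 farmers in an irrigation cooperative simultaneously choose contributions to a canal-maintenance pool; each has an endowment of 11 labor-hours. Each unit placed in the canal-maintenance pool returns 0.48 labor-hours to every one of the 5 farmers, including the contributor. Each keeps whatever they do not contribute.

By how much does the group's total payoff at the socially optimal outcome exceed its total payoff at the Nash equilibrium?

77.00 labor-hours

The private return per contributed unit is 0.48 < 1, so contributing 0 is dominant for every player. At the Nash equilibrium everyone keeps their 11, and the group total is 5 × 11 = 55.
Each contributed unit returns 2.400 to the group as a whole (0.48 to each of 5 players), which exceeds 1, so the social optimum is full contribution: group total = 2.400 × 55 = 132.00.
Efficiency loss = 132.00 − 55 = 77.00.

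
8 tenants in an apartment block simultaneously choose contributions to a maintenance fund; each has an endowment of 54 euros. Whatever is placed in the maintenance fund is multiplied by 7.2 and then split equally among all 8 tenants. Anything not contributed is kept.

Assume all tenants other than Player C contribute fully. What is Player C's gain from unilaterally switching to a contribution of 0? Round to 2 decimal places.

5.40 euros

Switching from a contribution of 54 to 0 lets Player C keep an extra 54 euros, but lowers the maintenance fund by 54, which costs Player C their own share of that drop: 7.2/8 × 54 = 48.60.
Net gain = 54 − 48.60 = 5.40. The private return per contributed unit (0.9000) is below 1, so free-riding is indeed the best response regardless of what the others do.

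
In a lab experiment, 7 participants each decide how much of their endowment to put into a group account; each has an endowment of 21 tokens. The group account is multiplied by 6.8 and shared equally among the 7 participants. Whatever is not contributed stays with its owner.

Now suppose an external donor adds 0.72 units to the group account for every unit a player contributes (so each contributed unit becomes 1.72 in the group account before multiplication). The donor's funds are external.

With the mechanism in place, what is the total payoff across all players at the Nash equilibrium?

With the mechanism, a contributed unit returns 6.8 × 1.72 / 7 = 1.6709 per unit of net cost to the contributor — now above 1 — so contributing fully is weakly dominant for every player.
At the Nash equilibrium everyone contributes 21. Group total payoff = 6.8 × 1.72 × 147 = 1719.31.

1719.31 tokens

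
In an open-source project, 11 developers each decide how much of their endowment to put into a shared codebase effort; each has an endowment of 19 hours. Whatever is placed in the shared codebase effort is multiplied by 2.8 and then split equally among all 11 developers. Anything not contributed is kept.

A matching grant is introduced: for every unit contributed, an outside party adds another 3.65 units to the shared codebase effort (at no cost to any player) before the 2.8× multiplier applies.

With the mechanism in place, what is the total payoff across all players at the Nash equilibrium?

With the mechanism, a contributed unit returns 2.8 × 4.65 / 11 = 1.1836 per unit of net cost to the contributor — now above 1 — so contributing fully is weakly dominant for every player.
At the Nash equilibrium everyone contributes 19. Group total payoff = 2.8 × 4.65 × 209 = 2721.18.

2721.18 hours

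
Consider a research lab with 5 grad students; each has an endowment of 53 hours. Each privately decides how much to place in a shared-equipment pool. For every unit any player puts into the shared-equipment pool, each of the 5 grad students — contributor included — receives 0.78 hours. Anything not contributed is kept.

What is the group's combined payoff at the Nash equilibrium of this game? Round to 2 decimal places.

265.00 hours

The private return per contributed unit is 0.78 < 1, so contributing 0 is dominant for every player. At the Nash equilibrium everyone keeps their 53, and the group total is 5 × 53 = 265.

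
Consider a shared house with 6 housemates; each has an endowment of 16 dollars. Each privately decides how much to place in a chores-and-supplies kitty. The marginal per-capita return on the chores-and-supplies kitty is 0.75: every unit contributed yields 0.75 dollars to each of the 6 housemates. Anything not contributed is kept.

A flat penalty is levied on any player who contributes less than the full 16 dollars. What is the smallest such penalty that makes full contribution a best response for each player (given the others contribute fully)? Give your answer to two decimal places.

Given the others contribute fully, the best deviation is to contribute 0 (any partial contribution still incurs the fine and gives up units whose private return 0.75 is below 1).
Deviating from 16 to 0 saves 16 dollars but forfeits the deviator's share of the drop in the chores-and-supplies kitty: 0.75 × 16 = 12.00.
So the deviation gain is 16 − 12.00 = 4.00, and the fine must be at least 4.00 dollars to wipe it out.

4.00 dollars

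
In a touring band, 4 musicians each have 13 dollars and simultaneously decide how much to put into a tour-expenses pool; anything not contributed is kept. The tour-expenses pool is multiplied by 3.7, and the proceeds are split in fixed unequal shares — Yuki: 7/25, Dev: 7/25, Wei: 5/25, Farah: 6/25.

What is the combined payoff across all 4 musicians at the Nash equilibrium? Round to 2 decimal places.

122.20 dollars

Each unit j contributes comes back to j as 3.7 × (j's share), so j prefers to contribute only if that share exceeds 1/3.7 = 0.2703; otherwise keeping the unit dominates.
Yuki and Dev are above the threshold, contributing 13 each; the remaining 2 contribute 0. Total contributed: 26.
The tour-expenses pool pays out 3.7 × 26 = 96.20 in total (split across the unequal shares, but the aggregate is all that matters for the group sum).
The 2 free-riders keep 13 each, adding 26. Group total = 26 + 96.20 = 122.20.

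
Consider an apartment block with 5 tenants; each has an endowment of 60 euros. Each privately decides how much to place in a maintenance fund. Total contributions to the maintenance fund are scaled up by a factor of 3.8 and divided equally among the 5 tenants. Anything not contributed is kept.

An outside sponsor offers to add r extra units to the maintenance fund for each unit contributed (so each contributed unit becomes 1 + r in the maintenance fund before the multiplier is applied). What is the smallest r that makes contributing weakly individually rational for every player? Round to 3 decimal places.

0.316

With matching at rate r, one contributed unit becomes (1 + r) in the maintenance fund and returns 3.8 × (1 + r) / 5 to the contributor.
Setting this equal to 1: 1 + r = 5/3.8 = 1.3158.
So the minimum matching rate is r = 1.3158 − 1 = 0.316.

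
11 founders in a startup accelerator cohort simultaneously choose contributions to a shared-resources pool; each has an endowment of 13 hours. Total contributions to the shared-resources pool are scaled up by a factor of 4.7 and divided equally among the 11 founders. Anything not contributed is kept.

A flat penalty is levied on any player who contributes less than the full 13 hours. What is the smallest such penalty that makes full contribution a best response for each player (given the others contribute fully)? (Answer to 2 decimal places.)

Given the others contribute fully, the best deviation is to contribute 0 (any partial contribution still incurs the fine and gives up units whose private return 0.4273 is below 1).
Deviating from 13 to 0 saves 13 hours but forfeits the deviator's share of the drop in the shared-resources pool: 4.7/11 × 13 = 5.55.
So the deviation gain is 13 − 5.55 = 7.45, and the fine must be at least 7.45 hours to wipe it out.

7.45 hours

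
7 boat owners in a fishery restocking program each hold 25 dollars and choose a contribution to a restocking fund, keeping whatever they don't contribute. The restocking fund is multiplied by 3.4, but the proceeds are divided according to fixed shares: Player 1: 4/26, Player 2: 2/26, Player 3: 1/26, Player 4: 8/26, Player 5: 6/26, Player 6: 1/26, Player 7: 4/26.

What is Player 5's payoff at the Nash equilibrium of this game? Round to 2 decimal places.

44.62 dollars

Player j's private return per contributed unit is 3.4 × (j's share). Contributing is weakly dominant for j when that share is at least 1/3.4 = 0.2941, and contributing 0 is dominant otherwise.
Only Player 4 (8/26) clears that bar, contributing 25; the remaining 6 contribute 0. Total contributed: 25.
Player 5 keeps 25 and receives 3.4 × 25 × 6/26 = 19.62 from the restocking fund, for a payoff of 44.62.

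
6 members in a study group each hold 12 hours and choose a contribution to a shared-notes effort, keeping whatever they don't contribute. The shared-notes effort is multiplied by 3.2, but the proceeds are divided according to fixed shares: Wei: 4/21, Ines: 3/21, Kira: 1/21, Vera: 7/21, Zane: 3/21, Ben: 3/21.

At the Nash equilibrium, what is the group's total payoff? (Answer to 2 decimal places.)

98.40 hours

Each unit j contributes comes back to j as 3.2 × (j's share), so j prefers to contribute only if that share exceeds 1/3.2 = 0.3125; otherwise keeping the unit dominates.
Only Vera (7/21) clears that bar, contributing 12; the remaining 5 contribute 0. Total contributed: 12.
The shared-notes effort pays out 3.2 × 12 = 38.40 in total (split across the unequal shares, but the aggregate is all that matters for the group sum).
The 5 free-riders keep 12 each, adding 60. Group total = 60 + 38.40 = 98.40.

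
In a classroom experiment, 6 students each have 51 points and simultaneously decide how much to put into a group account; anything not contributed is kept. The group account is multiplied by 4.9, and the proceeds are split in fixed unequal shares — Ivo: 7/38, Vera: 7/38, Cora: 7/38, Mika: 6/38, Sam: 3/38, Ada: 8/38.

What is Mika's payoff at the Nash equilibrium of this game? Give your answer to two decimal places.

For player j, contributing a unit is worthwhile iff 4.9 × (j's share) ≥ 1, i.e. iff j's share is at least 0.2041.
Ada alone (share 8/38) is above the threshold, contributing 51; the remaining 5 contribute 0. Total contributed: 51.
Mika keeps 51 and receives 4.9 × 51 × 6/38 = 39.46 from the group account, for a payoff of 90.46.

90.46 points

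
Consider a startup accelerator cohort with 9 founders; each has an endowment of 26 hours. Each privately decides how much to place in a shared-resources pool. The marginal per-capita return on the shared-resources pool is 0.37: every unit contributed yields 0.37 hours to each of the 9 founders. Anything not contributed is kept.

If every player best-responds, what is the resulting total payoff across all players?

234.00 hours

The private return per contributed unit is 0.37 < 1, so contributing 0 is dominant for every player. At the Nash equilibrium everyone keeps their 26, and the group total is 9 × 26 = 234.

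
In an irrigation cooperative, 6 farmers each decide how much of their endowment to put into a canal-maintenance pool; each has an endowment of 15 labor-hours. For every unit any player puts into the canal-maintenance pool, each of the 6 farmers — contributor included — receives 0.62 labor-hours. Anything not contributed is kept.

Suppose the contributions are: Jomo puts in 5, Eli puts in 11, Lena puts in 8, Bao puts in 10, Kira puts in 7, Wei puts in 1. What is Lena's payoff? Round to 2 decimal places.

33.04 labor-hours

Total contributed: 5 + 11 + 8 + 10 + 7 + 1 = 42.
Each receives 0.62 × 42 = 26.04 from the canal-maintenance pool.
Lena keeps 15 − 8 = 7, so Lena's payoff is 7 + 26.04 = 33.04.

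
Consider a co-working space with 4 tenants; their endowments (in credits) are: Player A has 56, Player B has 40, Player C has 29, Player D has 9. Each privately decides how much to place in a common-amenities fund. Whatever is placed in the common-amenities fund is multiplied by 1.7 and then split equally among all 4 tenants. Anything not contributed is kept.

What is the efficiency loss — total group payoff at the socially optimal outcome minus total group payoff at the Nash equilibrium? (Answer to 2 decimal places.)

93.80 credits

The private return per contributed unit is 1.7/4 = 0.4250 < 1 for every player regardless of endowment, so the Nash equilibrium is zero contribution and the group total is Σ E_j = 56 + 40 + 29 + 9 = 134.
Each contributed unit returns 1.700 to the group, so the social optimum is full contribution by everyone: group total = 1.700 × 134 = 227.80.
Efficiency loss = (1.700 − 1) × 134 = 93.80.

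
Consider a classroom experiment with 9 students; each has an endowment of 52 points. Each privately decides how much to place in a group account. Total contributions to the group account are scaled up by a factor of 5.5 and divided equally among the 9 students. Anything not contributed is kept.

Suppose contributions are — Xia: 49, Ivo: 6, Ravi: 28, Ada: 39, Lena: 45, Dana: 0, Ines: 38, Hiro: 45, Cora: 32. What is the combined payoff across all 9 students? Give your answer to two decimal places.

1737.00 points

Total contributed: 49 + 6 + 28 + 39 + 45 + 0 + 38 + 45 + 32 = 282; total kept: 9 × 52 − 282 = 186.
The group account pays out 5.5 × 282 = 1551.00 in aggregate.
Group total = 186 + 1551.00 = 1737.00.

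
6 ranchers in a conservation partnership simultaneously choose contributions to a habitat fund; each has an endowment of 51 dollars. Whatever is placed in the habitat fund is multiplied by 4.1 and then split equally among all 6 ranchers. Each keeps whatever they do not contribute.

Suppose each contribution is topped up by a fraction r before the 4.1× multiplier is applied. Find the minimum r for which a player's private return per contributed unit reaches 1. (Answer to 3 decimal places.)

0.463

With matching at rate r, one contributed unit becomes (1 + r) in the habitat fund and returns 4.1 × (1 + r) / 6 to the contributor.
Setting this equal to 1: 1 + r = 6/4.1 = 1.4634.
So the minimum matching rate is r = 1.4634 − 1 = 0.463.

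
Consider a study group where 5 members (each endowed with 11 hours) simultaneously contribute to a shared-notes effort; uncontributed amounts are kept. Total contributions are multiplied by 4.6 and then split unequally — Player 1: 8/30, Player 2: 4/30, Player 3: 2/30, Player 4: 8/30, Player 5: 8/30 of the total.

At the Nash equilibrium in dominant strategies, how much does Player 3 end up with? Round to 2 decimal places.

21.12 hours

Player j's private return per contributed unit is 4.6 × (j's share). Contributing is weakly dominant for j when that share is at least 1/4.6 = 0.2174, and contributing 0 is dominant otherwise.
Player 1, Player 4 and Player 5 clear that bar, contributing 11 each; the remaining 2 contribute 0. Total contributed: 33.
Player 3 keeps 11 and receives 4.6 × 33 × 2/30 = 10.12 from the shared-notes effort, for a payoff of 21.12.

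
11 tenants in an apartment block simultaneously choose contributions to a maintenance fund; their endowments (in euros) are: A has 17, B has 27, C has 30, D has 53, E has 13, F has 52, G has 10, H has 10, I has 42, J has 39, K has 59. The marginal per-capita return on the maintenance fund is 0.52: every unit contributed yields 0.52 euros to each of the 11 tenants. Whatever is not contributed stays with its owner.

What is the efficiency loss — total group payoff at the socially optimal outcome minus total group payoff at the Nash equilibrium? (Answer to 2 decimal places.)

The private return per contributed unit is 0.52 < 1 for everyone, so the Nash equilibrium is zero contribution and the group total is Σ E_j = 17 + 27 + 30 + 53 + 13 + 52 + 10 + 10 + 42 + 39 + 59 = 352.
Each contributed unit returns 5.720 to the group, so the social optimum is full contribution by everyone: group total = 5.720 × 352 = 2013.44.
Efficiency loss = (5.720 − 1) × 352 = 1661.44.

1661.44 euros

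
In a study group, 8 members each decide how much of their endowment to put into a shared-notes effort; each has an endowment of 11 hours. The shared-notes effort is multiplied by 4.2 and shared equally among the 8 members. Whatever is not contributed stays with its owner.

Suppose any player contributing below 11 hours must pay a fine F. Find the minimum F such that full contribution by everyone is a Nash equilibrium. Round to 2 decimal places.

Given the others contribute fully, the best deviation is to contribute 0 (any partial contribution still incurs the fine and gives up units whose private return 0.5250 is below 1).
Deviating from 11 to 0 saves 11 hours but forfeits the deviator's share of the drop in the shared-notes effort: 4.2/8 × 11 = 5.77.
So the deviation gain is 11 − 5.77 = 5.23, and the fine must be at least 5.23 hours to wipe it out.

5.23 hours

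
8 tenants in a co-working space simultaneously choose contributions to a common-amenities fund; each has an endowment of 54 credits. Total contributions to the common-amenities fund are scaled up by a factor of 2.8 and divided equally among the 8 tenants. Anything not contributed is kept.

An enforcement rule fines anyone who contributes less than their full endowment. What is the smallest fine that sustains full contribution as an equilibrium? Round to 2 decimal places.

Given the others contribute fully, the best deviation is to contribute 0 (any partial contribution still incurs the fine and gives up units whose private return 0.3500 is below 1).
Deviating from 54 to 0 saves 54 credits but forfeits the deviator's share of the drop in the common-amenities fund: 2.8/8 × 54 = 18.90.
So the deviation gain is 54 − 18.90 = 35.10, and the fine must be at least 35.10 credits to wipe it out.

35.10 credits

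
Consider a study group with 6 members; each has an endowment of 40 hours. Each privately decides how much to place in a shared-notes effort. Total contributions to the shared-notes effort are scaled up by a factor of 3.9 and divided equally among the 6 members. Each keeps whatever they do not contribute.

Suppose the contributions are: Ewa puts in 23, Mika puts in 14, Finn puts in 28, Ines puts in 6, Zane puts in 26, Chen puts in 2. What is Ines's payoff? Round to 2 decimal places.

98.35 hours

Total contributed: 23 + 14 + 28 + 6 + 26 + 2 = 99.
Each receives 3.9 × 99 / 6 = 64.35 from the shared-notes effort.
Ines keeps 40 − 6 = 34, so Ines's payoff is 34 + 64.35 = 98.35.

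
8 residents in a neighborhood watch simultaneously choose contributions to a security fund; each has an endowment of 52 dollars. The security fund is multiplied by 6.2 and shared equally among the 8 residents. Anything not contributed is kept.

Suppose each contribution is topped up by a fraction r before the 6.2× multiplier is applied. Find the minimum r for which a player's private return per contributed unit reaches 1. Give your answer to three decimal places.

With matching at rate r, one contributed unit becomes (1 + r) in the security fund and returns 6.2 × (1 + r) / 8 to the contributor.
Setting this equal to 1: 1 + r = 8/6.2 = 1.2903.
So the minimum matching rate is r = 1.2903 − 1 = 0.290.

0.290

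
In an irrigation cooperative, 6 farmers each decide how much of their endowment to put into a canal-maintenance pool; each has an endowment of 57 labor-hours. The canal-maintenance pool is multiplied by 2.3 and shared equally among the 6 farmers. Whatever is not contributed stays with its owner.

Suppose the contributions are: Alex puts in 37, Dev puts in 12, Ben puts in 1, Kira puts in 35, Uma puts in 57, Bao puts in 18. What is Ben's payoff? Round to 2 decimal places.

117.33 labor-hours

Total contributed: 37 + 12 + 1 + 35 + 57 + 18 = 160.
Each receives 2.3 × 160 / 6 = 61.33 from the canal-maintenance pool.
Ben keeps 57 − 1 = 56, so Ben's payoff is 56 + 61.33 = 117.33.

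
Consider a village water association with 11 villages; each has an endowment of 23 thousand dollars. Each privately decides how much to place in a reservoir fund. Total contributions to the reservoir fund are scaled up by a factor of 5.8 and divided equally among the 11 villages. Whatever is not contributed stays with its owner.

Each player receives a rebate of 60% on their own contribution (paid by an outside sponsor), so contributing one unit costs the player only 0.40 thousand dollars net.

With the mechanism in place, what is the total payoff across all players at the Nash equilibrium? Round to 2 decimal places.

Under the mechanism each unit contributed yields (5.8/11) / 0.40 = 1.3182 back to its contributor per unit of net cost, which exceeds 1, making full contribution the dominant choice for everyone.
So the Nash equilibrium is full contribution by all 11; the group earns 11 × (23 × 0.60 + 5.8 × 23) = 1619.20.

1619.20 thousand dollars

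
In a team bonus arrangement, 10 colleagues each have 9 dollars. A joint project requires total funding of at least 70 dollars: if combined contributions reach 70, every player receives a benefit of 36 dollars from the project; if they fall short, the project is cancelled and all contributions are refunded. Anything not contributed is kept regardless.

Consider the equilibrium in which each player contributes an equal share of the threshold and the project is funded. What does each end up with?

38 dollars

Equal share of the threshold: 70/10 = 7.
At this profile no one gains by cutting their contribution: any cut drops the total below 70, the project is cancelled, contributions are refunded, and the deviator ends with 9, which is less than 9 − 7 + 36 = 38. Contributing more than 7 just wastes the excess. So contributing exactly 7 is a best response.
Each player's payoff: 9 − 7 + 36 = 38.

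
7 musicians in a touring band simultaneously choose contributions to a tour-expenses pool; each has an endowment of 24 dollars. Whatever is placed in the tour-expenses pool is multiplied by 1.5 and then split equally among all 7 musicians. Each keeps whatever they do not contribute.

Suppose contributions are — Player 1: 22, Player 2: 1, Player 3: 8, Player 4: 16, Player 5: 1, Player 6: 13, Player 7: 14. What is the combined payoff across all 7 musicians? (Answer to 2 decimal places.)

Total contributed: 22 + 1 + 8 + 16 + 1 + 13 + 14 = 75; total kept: 7 × 24 − 75 = 93.
The tour-expenses pool pays out 1.5 × 75 = 112.50 in aggregate.
Group total = 93 + 112.50 = 205.50.

205.50 dollars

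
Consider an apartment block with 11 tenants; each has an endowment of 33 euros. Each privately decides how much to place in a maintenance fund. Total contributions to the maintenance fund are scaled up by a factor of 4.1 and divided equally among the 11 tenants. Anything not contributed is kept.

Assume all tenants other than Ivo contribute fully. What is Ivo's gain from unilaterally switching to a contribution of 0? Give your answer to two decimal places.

Switching from a contribution of 33 to 0 lets Ivo keep an extra 33 euros, but lowers the maintenance fund by 33, which costs Ivo their own share of that drop: 4.1/11 × 33 = 12.30.
Net gain = 33 − 12.30 = 20.70. The private return per contributed unit (0.3727) is below 1, so free-riding is indeed the best response regardless of what the others do.

20.70 euros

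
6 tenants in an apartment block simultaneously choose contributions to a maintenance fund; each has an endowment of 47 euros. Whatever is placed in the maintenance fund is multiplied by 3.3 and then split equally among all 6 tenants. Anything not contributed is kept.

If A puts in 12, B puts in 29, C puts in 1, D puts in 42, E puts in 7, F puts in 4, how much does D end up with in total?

Total contributed: 12 + 29 + 1 + 42 + 7 + 4 = 95.
Each receives 3.3 × 95 / 6 = 52.25 from the maintenance fund.
D keeps 47 − 42 = 5, so D's payoff is 5 + 52.25 = 57.25.

57.25 euros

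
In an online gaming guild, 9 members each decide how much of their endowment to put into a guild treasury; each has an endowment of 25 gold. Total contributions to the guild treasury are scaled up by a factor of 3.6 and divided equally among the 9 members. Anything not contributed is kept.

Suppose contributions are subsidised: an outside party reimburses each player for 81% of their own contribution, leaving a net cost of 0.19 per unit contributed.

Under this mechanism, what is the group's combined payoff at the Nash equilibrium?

992.25 gold

The effective private return per unit is now (3.6/9) / 0.19 = 2.1053 > 1, so every player's dominant strategy flips to full contribution.
At the Nash equilibrium everyone contributes 25. Group total payoff = 9 × (25 × 0.81 + 3.6 × 25) = 992.25.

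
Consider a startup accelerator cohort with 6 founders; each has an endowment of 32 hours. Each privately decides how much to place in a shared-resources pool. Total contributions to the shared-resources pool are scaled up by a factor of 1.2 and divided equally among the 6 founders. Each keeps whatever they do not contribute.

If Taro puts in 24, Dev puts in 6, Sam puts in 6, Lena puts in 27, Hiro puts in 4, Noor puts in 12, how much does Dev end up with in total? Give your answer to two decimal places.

41.80 hours

Total contributed: 24 + 6 + 6 + 27 + 4 + 12 = 79.
Each receives 1.2 × 79 / 6 = 15.80 from the shared-resources pool.
Dev keeps 32 − 6 = 26, so Dev's payoff is 26 + 15.80 = 41.80.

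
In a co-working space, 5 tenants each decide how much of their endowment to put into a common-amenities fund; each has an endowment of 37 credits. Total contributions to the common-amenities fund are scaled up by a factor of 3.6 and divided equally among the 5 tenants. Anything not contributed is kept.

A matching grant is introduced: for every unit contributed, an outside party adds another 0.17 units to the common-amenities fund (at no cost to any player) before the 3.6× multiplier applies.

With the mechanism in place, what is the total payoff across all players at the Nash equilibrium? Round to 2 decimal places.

185.00 credits

Even with the mechanism, each unit contributed returns only 3.6 × 1.17 / 5 = 0.8424 per unit of net cost, so contributing nothing is still dominant.
At the Nash equilibrium no one contributes; group total payoff = 5 × 37 = 185.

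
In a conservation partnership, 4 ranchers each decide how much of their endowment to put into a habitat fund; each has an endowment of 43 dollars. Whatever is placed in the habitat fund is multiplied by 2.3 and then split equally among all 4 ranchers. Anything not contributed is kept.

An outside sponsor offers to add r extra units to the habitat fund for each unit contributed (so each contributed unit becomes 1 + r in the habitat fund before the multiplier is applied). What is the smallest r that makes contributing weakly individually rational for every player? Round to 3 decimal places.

With matching at rate r, one contributed unit becomes (1 + r) in the habitat fund and returns 2.3 × (1 + r) / 4 to the contributor.
Setting this equal to 1: 1 + r = 4/2.3 = 1.7391.
So the minimum matching rate is r = 1.7391 − 1 = 0.739.

0.739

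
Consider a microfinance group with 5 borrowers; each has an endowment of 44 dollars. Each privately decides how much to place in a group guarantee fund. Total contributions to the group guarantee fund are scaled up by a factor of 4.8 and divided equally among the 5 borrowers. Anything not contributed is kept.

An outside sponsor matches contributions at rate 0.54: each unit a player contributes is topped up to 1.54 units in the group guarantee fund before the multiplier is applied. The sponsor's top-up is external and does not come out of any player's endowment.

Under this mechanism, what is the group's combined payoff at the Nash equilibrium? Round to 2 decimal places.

1626.24 dollars

Under the mechanism each unit contributed yields 4.8 × 1.54 / 5 = 1.4784 back to its contributor per unit of net cost, which exceeds 1, making full contribution the dominant choice for everyone.
So the Nash equilibrium is full contribution by all 5; the group earns 4.8 × 1.54 × 220 = 1626.24.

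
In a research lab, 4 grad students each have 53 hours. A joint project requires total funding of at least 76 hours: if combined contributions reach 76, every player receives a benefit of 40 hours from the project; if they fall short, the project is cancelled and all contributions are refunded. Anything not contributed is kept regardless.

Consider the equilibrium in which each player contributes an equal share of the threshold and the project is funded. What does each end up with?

Equal share of the threshold: 76/4 = 19.
At this profile no one gains by cutting their contribution: any cut drops the total below 76, the project is cancelled, contributions are refunded, and the deviator ends with 53, which is less than 53 − 19 + 40 = 74. Contributing more than 19 just wastes the excess. So contributing exactly 19 is a best response.
Each player's payoff: 53 − 19 + 40 = 74.

74 hours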